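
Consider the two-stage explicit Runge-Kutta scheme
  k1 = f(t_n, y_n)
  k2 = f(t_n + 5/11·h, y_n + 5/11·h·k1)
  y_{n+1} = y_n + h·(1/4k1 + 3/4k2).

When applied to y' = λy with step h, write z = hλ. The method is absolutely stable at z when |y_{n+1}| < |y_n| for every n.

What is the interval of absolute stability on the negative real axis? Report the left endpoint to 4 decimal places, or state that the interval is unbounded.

Test eqn y'=λy, z=hλ:
  k1=λy_n ⇒ h·k1=z·y_n;  k2=λ(1+5/11z)y_n ⇒ h·k2=z(1+5/11z)y_n
  y_{n+1}/y_n = 1 + 1/4z + 3/4z(1+5/11z) = 1 + z + 15/44z²
  ⇒ R(z) = 1 + z + 15/44z².

Boundary: |R(x)|=1, x<0.
x=-0.33: |R|=0.7071
R=1: x+15/44x²=0 ⇒ x=−44/15=-2.9333; min R=1−1/(4·15/44)=0.2667>−1
Confirm numerically:
  x=-1.878: |R|=0.32435 <1
  x=-1.788: |R|=0.30187 <1
  x=-1.401: |R|=0.26814 <1
  x=-1.261: |R|=0.28109 <1
  x=-3.423: |R|=1.57141 >1
  x=-3.326: |R|=1.44523 >1
  x=-3.043: |R|=1.11377 >1
Stable set (-2.9333, 0).

z∈(-2.9333,0).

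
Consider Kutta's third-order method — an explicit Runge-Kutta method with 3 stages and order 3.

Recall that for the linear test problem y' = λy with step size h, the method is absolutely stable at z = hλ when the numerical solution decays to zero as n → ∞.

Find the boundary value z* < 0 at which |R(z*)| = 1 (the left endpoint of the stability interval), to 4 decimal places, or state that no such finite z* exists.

Test eqn y'=λy, z=hλ:
  order 3, 3-stage ⇒ R(z)=1+z+z^2/2+z^3/6
  (e.g. R(-1.03)=0.31833, |R|=0.31833)

Boundary: |R(x)|=1, x<0.
x=-1.03: |R|=0.3183
|R(-2.51)|=0.9955 |R(-1.66)|=0.0446 |R(-0.87)|=0.3987
Bisect:
  x_lo=-2.9189 |R|=1.8036  x_hi=-0.1329 |R|=0.8756
  mid=-1.52587 |R|=0.04616 →hi
  mid=-2.22236 |R|=0.58225 →hi
  mid=-2.57061 |R|=1.09771 →lo
  mid=-2.39649 |R|=0.81881 →hi
  mid=-2.48355 |R|=0.95264 →hi
  mid=-2.52708 |R|=1.02373 →lo
  mid=-2.50532 |R|=0.98783 →hi
  mid=-2.51620 |R|=1.00569 →lo
  ...
  [-2.51280,-2.51263] ⇒ x*=-2.5127
Interval (-2.5127, 0).

left endpoint -2.5127.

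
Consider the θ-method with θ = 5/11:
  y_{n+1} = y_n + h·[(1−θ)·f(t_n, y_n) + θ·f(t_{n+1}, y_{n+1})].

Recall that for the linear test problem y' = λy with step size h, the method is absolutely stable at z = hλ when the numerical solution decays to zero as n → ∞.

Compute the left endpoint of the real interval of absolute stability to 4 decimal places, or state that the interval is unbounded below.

Test eqn y'=λy, z=hλ:
  y_{n+1} = y_n + z·[6/11·y_n + 5/11·y_{n+1}] ⇒ (1 − 5/11z)y_{n+1} = (1 + 6/11z)y_n
  R(z) = (1 + 6/11z)/(1 − 5/11z).

Need |R(x)|<1, x<0.
x=-1.62: |R|=0.0670
R=−1: 1+6/11x = −1+5/11x ⇒ -1/11x=2 ⇒ x=2/(-1/11)=-22.0000
Confirm numerically:
  x=-18.912: |R|=0.97075 <1
  x=-17.391: |R|=0.95295 <1
  x=-13.318: |R|=0.88810 <1
  x=-22.444: |R|=1.00360 >1
  x=-22.441: |R|=1.00358 >1
  x=-22.332: |R|=1.00271 >1
So |R|<1 on (-22.0000, 0).

left endpoint -22.0000.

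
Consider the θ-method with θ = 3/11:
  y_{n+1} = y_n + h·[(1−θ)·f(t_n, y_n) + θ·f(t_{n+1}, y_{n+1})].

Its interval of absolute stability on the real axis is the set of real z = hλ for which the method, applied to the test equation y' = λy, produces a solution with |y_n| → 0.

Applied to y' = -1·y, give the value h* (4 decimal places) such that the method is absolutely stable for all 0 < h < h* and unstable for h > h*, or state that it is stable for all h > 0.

(-4.4000,0); λ=-1 ⇒ h* = (22/5)/1 = 4.4000.

Set f=λy, z=hλ:
  y_{n+1} = y_n + z·[8/11·y_n + 3/11·y_{n+1}] ⇒ (1 − 3/11z)y_{n+1} = (1 + 8/11z)y_n
  Hence R(z) = (1 + 8/11z)/(1 − 3/11z).

Boundary: |R(x)|=1, x<0.
x=-0.48: |R|=0.5756
R=−1: 1+8/11x = −1+3/11x ⇒ -5/11x=2 ⇒ x=2/(-5/11)=-4.4000
Confirm numerically:
  x=-3.459: |R|=0.77990 <1
  x=-3.290: |R|=0.73407 <1
  x=-2.952: |R|=0.63537 <1
  x=-2.600: |R|=0.52128 <1
  x=-4.897: |R|=1.09673 >1
  x=-4.818: |R|=1.08211 >1
  x=-4.660: |R|=1.05204 >1
Stable set (-4.4000, 0).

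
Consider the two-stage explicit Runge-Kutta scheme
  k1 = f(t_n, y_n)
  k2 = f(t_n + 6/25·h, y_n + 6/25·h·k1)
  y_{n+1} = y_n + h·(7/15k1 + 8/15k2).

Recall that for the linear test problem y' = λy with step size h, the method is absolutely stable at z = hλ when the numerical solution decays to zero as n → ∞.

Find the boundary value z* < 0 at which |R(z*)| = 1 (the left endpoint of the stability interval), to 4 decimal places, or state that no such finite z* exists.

Test eqn y'=λy, z=hλ:
  k1=λy_n ⇒ h·k1=z·y_n;  k2=λ(1+6/25z)y_n ⇒ h·k2=z(1+6/25z)y_n
  y_{n+1}/y_n = 1 + 7/15z + 8/15z(1+6/25z) = 1 + z + 16/125z²
  R(z) = 1 + z + 16/125z².

Need |R(x)|<1, x<0.
x=-1.76: |R|=0.3635
R=1: x+16/125x²=0 ⇒ x=−125/16=-7.8125; min R=1−1/(4·16/125)=-0.9531>−1
Confirm numerically:
  x=-7.457: |R|=0.66068 <1
  x=-4.895: |R|=0.82799 <1
  x=-4.110: |R|=0.94781 <1
  x=-3.287: |R|=0.90404 <1
  x=-8.219: |R|=1.42765 >1
  x=-7.992: |R|=1.18362 >1
Interval (-7.8125, 0).

z* = -7.8125.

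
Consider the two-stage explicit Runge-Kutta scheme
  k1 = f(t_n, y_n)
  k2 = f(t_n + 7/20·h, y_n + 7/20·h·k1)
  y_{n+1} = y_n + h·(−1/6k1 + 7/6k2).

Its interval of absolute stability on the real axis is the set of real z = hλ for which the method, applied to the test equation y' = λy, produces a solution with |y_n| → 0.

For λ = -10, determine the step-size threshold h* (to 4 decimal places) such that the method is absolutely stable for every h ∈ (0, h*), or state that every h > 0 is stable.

(-2.4490,0); λ=-10 ⇒ h* = (120/49)/10 = 0.2449.

On y'=λy, z=hλ:
  k1=λy_n ⇒ h·k1=z·y_n;  k2=λ(1+7/20z)y_n ⇒ h·k2=z(1+7/20z)y_n
  y_{n+1}/y_n = 1 − 1/6z + 7/6z(1+7/20z) = 1 + z + 49/120z²
  Hence R(z) = 1 + z + 49/120z².

Boundary: |R(x)|=1, x<0.
x=-1.59: |R|=0.4423
R=1: x+49/120x²=0 ⇒ x=−120/49=-2.4490; min R=1−1/(4·49/120)=0.3878>−1
Confirm numerically:
  x=-2.319: |R|=0.87692 <1
  x=-1.604: |R|=0.44657 <1
  x=-1.358: |R|=0.39503 <1
  x=-2.877: |R|=1.50283 >1
  x=-2.586: |R|=1.14469 >1
Stable set (-2.4490, 0).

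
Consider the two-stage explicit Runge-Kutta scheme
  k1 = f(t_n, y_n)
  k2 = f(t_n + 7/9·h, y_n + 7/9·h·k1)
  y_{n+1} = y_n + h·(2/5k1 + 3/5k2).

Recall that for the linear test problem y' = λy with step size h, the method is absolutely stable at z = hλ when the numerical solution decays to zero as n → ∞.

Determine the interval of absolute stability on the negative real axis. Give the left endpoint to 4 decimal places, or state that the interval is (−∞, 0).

With y'=λy (z=hλ):
  k1=λy_n ⇒ h·k1=z·y_n;  k2=λ(1+7/9z)y_n ⇒ h·k2=z(1+7/9z)y_n
  y_{n+1}/y_n = 1 + 2/5z + 3/5z(1+7/9z) = 1 + z + 7/15z²
  R(z) = 1 + z + 7/15z².

Boundary: |R(x)|=1, x<0.
x=-0.35: |R|=0.7072
R=1: x+7/15x²=0 ⇒ x=−15/7=-2.1429; min R=1−1/(4·7/15)=0.4643>−1
Confirm numerically:
  x=-1.692: |R|=0.64400 <1
  x=-1.567: |R|=0.57889 <1
  x=-1.229: |R|=0.47587 <1
  x=-0.870: |R|=0.48322 <1
  x=-2.625: |R|=1.59063 >1
  x=-2.564: |R|=1.50391 >1
  x=-2.293: |R|=1.16066 >1
So |R|<1 on (-2.1429, 0).

(-2.1429, 0).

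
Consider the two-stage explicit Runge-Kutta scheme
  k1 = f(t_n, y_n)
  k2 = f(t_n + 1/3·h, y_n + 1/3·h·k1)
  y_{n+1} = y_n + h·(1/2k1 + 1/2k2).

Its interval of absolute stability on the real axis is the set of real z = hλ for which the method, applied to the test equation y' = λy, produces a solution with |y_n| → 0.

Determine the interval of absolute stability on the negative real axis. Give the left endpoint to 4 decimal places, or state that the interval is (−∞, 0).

z∈(-6.0000,0).

With y'=λy (z=hλ):
  k1=λy_n ⇒ h·k1=z·y_n;  k2=λ(1+1/3z)y_n ⇒ h·k2=z(1+1/3z)y_n
  y_{n+1}/y_n = 1 + 1/2z + 1/2z(1+1/3z) = 1 + z + 1/6z²
  R(z) = 1 + z + 1/6z².

Need |R(x)|<1, x<0.
x=-0.94: |R|=0.2073
R=1: x+1/6x²=0 ⇒ x=−6=-6.0000; min R=1−1/(4·1/6)=-0.5000>−1
Confirm numerically:
  x=-3.610: |R|=0.43798 <1
  x=-2.994: |R|=0.49999 <1
  x=-2.741: |R|=0.48882 <1
  x=-6.299: |R|=1.31390 >1
  x=-6.151: |R|=1.15480 >1
  x=-6.071: |R|=1.07184 >1
Stable set (-6.0000, 0).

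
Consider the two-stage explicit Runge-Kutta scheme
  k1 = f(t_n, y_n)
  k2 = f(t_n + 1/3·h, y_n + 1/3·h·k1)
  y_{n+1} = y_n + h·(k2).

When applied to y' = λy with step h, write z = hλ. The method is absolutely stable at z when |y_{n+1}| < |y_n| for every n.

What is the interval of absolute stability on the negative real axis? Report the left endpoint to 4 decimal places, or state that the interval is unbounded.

(-3.0000, 0).

On y'=λy, z=hλ:
  k1=λy_n ⇒ h·k1=z·y_n;  k2=λ(1+1/3z)y_n ⇒ h·k2=z(1+1/3z)y_n
  y_{n+1}/y_n = 1 + z(1+1/3z) = 1 + z + 1/3z²
  R(z) = 1 + z + 1/3z².

Find x<0 with |R(x)|<1.
x=-0.76: |R|=0.4325
R=1: x+1/3x²=0 ⇒ x=−3=-3.0000; min R=1−1/(4·1/3)=0.2500>−1
Confirm numerically:
  x=-2.741: |R|=0.76336 <1
  x=-2.544: |R|=0.61331 <1
  x=-1.763: |R|=0.27306 <1
  x=-1.383: |R|=0.25456 <1
  x=-3.558: |R|=1.66179 >1
  x=-3.527: |R|=1.61958 >1
  x=-3.065: |R|=1.06641 >1
So |R|<1 on (-3.0000, 0).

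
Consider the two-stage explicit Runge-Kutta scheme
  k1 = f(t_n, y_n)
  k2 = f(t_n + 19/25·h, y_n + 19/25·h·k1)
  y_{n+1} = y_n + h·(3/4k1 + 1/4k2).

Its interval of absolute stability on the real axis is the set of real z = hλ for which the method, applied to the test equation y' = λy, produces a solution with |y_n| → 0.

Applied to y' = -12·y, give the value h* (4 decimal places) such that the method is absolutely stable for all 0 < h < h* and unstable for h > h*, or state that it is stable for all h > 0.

(-5.2632,0); λ=-12 ⇒ h* = (100/19)/12 = 0.4386.

On y'=λy, z=hλ:
  k1=λy_n ⇒ h·k1=z·y_n;  k2=λ(1+19/25z)y_n ⇒ h·k2=z(1+19/25z)y_n
  y_{n+1}/y_n = 1 + 3/4z + 1/4z(1+19/25z) = 1 + z + 19/100z²
  Hence R(z) = 1 + z + 19/100z².

Solve |R(x)|<1 on ℝ⁻.
x=-0.89: |R|=0.2605
R=1: x+19/100x²=0 ⇒ x=−100/19=-5.2632; min R=1−1/(4·19/100)=-0.3158>−1
Confirm numerically:
  x=-5.029: |R|=0.77626 <1
  x=-4.834: |R|=0.60584 <1
  x=-4.129: |R|=0.11024 <1
  x=-3.709: |R|=0.09523 <1
  x=-5.778: |R|=1.56520 >1
  x=-5.503: |R|=1.25077 >1
Stable set (-5.2632, 0).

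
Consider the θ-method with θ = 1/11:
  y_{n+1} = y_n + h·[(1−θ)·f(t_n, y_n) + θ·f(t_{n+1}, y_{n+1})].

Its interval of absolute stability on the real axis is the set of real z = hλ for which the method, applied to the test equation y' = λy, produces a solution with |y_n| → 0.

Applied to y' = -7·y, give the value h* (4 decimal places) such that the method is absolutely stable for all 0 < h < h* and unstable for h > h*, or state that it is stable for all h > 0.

With y'=λy (z=hλ):
  y_{n+1} = y_n + z·[10/11·y_n + 1/11·y_{n+1}] ⇒ (1 − 1/11z)y_{n+1} = (1 + 10/11z)y_n
  R(z) = (1 + 10/11z)/(1 − 1/11z).

Find x<0 with |R(x)|<1.
x=-1.07: |R|=0.0249
R=−1: 1+10/11x = −1+1/11x ⇒ -9/11x=2 ⇒ x=2/(-9/11)=-2.4444
Confirm numerically:
  x=-2.080: |R|=0.74924 <1
  x=-1.984: |R|=0.68084 <1
  x=-1.940: |R|=0.64915 <1
  x=-1.095: |R|=0.00413 <1
  x=-2.586: |R|=1.09377 >1
  x=-2.502: |R|=1.03836 >1
So |R|<1 on (-2.4444, 0).

(-2.4444,0); λ=-7 ⇒ h* = (22/9)/7 = 0.3492.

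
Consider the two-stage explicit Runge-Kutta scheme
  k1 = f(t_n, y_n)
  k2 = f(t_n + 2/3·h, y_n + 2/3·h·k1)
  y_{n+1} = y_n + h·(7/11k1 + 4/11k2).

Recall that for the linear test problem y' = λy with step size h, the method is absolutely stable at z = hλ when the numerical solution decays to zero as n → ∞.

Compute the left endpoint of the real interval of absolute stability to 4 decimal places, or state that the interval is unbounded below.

On y'=λy, z=hλ:
  k1=λy_n ⇒ h·k1=z·y_n;  k2=λ(1+2/3z)y_n ⇒ h·k2=z(1+2/3z)y_n
  y_{n+1}/y_n = 1 + 7/11z + 4/11z(1+2/3z) = 1 + z + 8/33z²
  R(z) = 1 + z + 8/33z².

Solve |R(x)|<1 on ℝ⁻.
x=-1.76: |R|=0.0091
R=1: x+8/33x²=0 ⇒ x=−33/8=-4.1250; min R=1−1/(4·8/33)=-0.0312>−1
Confirm numerically:
  x=-3.838: |R|=0.73297 <1
  x=-1.740: |R|=0.00604 <1
  x=-1.709: |R|=0.00096 <1
  x=-4.708: |R|=1.66540 >1
  x=-4.218: |R|=1.09510 >1
Interval (-4.1250, 0).

left endpoint -4.1250.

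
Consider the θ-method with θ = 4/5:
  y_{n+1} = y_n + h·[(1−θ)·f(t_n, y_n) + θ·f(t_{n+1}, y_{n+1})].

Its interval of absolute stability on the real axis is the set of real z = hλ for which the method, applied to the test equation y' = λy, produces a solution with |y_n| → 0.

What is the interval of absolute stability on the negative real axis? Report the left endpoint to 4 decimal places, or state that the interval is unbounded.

Test eqn y'=λy, z=hλ:
  y_{n+1} = y_n + z·[1/5·y_n + 4/5·y_{n+1}] ⇒ (1 − 4/5z)y_{n+1} = (1 + 1/5z)y_n
  Hence R(z) = (1 + 1/5z)/(1 − 4/5z).

Need |R(x)|<1, x<0.
x=-0.51: |R|=0.6378
x=-2: |R|=0.2308
x=-10: |R|=0.1111
x=-100: |R|=0.2346
θ=4/5≥1/2 ⇒ |1+1/5x|<|1−4/5x| ∀x<0 ⇒ stable on all of ℝ⁻.

(−∞, 0) — no finite endpoint.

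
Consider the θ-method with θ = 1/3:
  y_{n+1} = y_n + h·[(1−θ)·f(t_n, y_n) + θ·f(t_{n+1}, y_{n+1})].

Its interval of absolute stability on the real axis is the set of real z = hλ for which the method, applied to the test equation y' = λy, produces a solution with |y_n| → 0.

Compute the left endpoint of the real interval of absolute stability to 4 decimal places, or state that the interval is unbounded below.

z* = -6.0000.

With y'=λy (z=hλ):
  y_{n+1} = y_n + z·[2/3·y_n + 1/3·y_{n+1}] ⇒ (1 − 1/3z)y_{n+1} = (1 + 2/3z)y_n
  ⇒ R(z) = (1 + 2/3z)/(1 − 1/3z).

Need |R(x)|<1, x<0.
x=-1.71: |R|=0.0892
R=−1: 1+2/3x = −1+1/3x ⇒ -1/3x=2 ⇒ x=2/(-1/3)=-6.0000
Confirm numerically:
  x=-5.920: |R|=0.99103 <1
  x=-5.605: |R|=0.95410 <1
  x=-4.556: |R|=0.80889 <1
  x=-2.904: |R|=0.47561 <1
  x=-6.465: |R|=1.04913 >1
  x=-6.302: |R|=1.03247 >1
Stable set (-6.0000, 0).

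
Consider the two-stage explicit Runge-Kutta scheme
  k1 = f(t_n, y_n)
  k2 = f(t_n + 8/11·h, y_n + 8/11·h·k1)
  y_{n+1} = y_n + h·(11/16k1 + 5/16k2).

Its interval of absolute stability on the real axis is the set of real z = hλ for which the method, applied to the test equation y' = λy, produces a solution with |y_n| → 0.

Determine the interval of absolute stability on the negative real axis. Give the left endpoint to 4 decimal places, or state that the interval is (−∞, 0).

(-4.4000, 0).

Set f=λy, z=hλ:
  k1=λy_n ⇒ h·k1=z·y_n;  k2=λ(1+8/11z)y_n ⇒ h·k2=z(1+8/11z)y_n
  y_{n+1}/y_n = 1 + 11/16z + 5/16z(1+8/11z) = 1 + z + 5/22z²
  so R(z) = 1 + z + 5/22z².

Boundary: |R(x)|=1, x<0.
x=-0.89: |R|=0.2900
R=1: x+5/22x²=0 ⇒ x=−22/5=-4.4000; min R=1−1/(4·5/22)=-0.1000>−1
Confirm numerically:
  x=-3.645: |R|=0.37455 <1
  x=-3.154: |R|=0.10684 <1
  x=-2.882: |R|=0.00571 <1
  x=-2.850: |R|=0.00398 <1
  x=-4.989: |R|=1.66785 >1
  x=-4.423: |R|=1.02312 >1
Stable set (-4.4000, 0).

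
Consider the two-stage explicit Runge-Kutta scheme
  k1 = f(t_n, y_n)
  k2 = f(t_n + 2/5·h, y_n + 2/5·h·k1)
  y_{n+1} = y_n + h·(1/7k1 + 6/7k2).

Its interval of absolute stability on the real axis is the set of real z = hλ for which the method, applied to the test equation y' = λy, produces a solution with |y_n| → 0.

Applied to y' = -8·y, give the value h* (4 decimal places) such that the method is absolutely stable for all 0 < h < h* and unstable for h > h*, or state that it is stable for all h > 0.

(-2.9167,0); λ=-8 ⇒ h* = (35/12)/8 = 0.3646.

With y'=λy (z=hλ):
  k1=λy_n ⇒ h·k1=z·y_n;  k2=λ(1+2/5z)y_n ⇒ h·k2=z(1+2/5z)y_n
  y_{n+1}/y_n = 1 + 1/7z + 6/7z(1+2/5z) = 1 + z + 12/35z²
  Hence R(z) = 1 + z + 12/35z².

Boundary: |R(x)|=1, x<0.
x=-1.31: |R|=0.2784
R=1: x+12/35x²=0 ⇒ x=−35/12=-2.9167; min R=1−1/(4·12/35)=0.2708>−1
Confirm numerically:
  x=-1.668: |R|=0.28591 <1
  x=-1.308: |R|=0.27858 <1
  x=-1.239: |R|=0.28733 <1
  x=-3.399: |R|=1.56210 >1
  x=-3.020: |R|=1.10699 >1
  x=-2.976: |R|=1.06054 >1
So |R|<1 on (-2.9167, 0).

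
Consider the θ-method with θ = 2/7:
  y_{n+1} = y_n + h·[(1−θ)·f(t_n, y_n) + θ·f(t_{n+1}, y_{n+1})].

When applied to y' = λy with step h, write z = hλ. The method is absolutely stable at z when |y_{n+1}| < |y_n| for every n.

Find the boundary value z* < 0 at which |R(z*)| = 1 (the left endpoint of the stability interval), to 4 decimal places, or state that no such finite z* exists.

z* = -4.6667.

On y'=λy, z=hλ:
  y_{n+1} = y_n + z·[5/7·y_n + 2/7·y_{n+1}] ⇒ (1 − 2/7z)y_{n+1} = (1 + 5/7z)y_n
  Hence R(z) = (1 + 5/7z)/(1 − 2/7z).

Solve |R(x)|<1 on ℝ⁻.
x=-0.61: |R|=0.4805
R=−1: 1+5/7x = −1+2/7x ⇒ -3/7x=2 ⇒ x=2/(-3/7)=-4.6667
Confirm numerically:
  x=-4.169: |R|=0.90266 <1
  x=-3.490: |R|=0.74750 <1
  x=-2.581: |R|=0.48553 <1
  x=-5.188: |R|=1.09001 >1
  x=-5.085: |R|=1.07309 >1
  x=-4.969: |R|=1.05355 >1
So |R|<1 on (-4.6667, 0).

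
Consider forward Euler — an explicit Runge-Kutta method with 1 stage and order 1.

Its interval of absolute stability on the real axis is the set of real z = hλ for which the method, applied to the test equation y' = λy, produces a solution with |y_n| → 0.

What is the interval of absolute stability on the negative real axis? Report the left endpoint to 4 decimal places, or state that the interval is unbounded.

(-2.0000, 0).

Test eqn y'=λy, z=hλ:
  order 1, 1-stage ⇒ R(z)=1+z
  (e.g. R(-1.26)=-0.26000, |R|=0.26000)

Solve |R(x)|<1 on ℝ⁻.
x=-1.26: |R|=0.2600
|R(-1.61)|=0.6100 |R(-1.09)|=0.0900 |R(-0.92)|=0.0800
Bisect:
  x_lo=-2.4158 |R|=1.4158  x_hi=-0.2737 |R|=0.7263
  mid=-1.34477 |R|=0.34477 →hi
  mid=-1.88030 |R|=0.88030 →hi
  mid=-2.14806 |R|=1.14806 →lo
  mid=-2.01418 |R|=1.01418 →lo
  mid=-1.94724 |R|=0.94724 →hi
  mid=-1.98071 |R|=0.98071 →hi
  mid=-1.99744 |R|=0.99744 →hi
  mid=-2.00581 |R|=1.00581 →lo
  mid=-2.00163 |R|=1.00163 →lo
  ...
  [-2.00006,-1.99993] ⇒ x*=-2.0000
Stable set (-2.0000, 0).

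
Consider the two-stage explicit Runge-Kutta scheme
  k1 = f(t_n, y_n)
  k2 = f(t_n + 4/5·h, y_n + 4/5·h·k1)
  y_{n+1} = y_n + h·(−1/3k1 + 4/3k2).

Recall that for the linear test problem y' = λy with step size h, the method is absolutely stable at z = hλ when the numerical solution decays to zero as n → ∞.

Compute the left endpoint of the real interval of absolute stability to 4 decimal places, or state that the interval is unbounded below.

z* = -0.9375.

Set f=λy, z=hλ:
  k1=λy_n ⇒ h·k1=z·y_n;  k2=λ(1+4/5z)y_n ⇒ h·k2=z(1+4/5z)y_n
  y_{n+1}/y_n = 1 − 1/3z + 4/3z(1+4/5z) = 1 + z + 16/15z²
  ⇒ R(z) = 1 + z + 16/15z².

Need |R(x)|<1, x<0.
x=-0.47: |R|=0.7656
R=1: x+16/15x²=0 ⇒ x=−15/16=-0.9375; min R=1−1/(4·16/15)=0.7656>−1
Confirm numerically:
  x=-0.913: |R|=0.97614 <1
  x=-0.820: |R|=0.89723 <1
  x=-0.575: |R|=0.77767 <1
  x=-0.502: |R|=0.76680 <1
  x=-1.383: |R|=1.65720 >1
  x=-1.307: |R|=1.51513 >1
Interval (-0.9375, 0).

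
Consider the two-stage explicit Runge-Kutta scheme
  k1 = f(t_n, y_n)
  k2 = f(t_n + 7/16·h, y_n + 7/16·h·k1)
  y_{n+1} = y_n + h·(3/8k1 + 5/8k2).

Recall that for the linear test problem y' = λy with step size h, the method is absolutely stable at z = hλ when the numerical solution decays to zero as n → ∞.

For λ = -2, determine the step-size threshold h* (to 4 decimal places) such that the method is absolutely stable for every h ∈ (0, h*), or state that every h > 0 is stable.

With y'=λy (z=hλ):
  k1=λy_n ⇒ h·k1=z·y_n;  k2=λ(1+7/16z)y_n ⇒ h·k2=z(1+7/16z)y_n
  y_{n+1}/y_n = 1 + 3/8z + 5/8z(1+7/16z) = 1 + z + 35/128z²
  ⇒ R(z) = 1 + z + 35/128z².

Find x<0 with |R(x)|<1.
x=-0.48: |R|=0.5830
R=1: x+35/128x²=0 ⇒ x=−128/35=-3.6571; min R=1−1/(4·35/128)=0.0857>−1
Confirm numerically:
  x=-2.615: |R|=0.25483 <1
  x=-2.273: |R|=0.13972 <1
  x=-1.896: |R|=0.08696 <1
  x=-4.127: |R|=1.53022 >1
  x=-4.064: |R|=1.45212 >1
  x=-3.690: |R|=1.03315 >1
So |R|<1 on (-3.6571, 0).

(-3.6571,0); λ=-2 ⇒ h* = (128/35)/2 = 1.8286.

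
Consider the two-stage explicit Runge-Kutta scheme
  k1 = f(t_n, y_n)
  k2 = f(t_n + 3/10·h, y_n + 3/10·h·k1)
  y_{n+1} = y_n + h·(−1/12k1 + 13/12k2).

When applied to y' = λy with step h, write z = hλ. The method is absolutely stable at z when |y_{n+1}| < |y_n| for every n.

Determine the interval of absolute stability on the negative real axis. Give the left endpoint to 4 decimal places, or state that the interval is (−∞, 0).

On y'=λy, z=hλ:
  k1=λy_n ⇒ h·k1=z·y_n;  k2=λ(1+3/10z)y_n ⇒ h·k2=z(1+3/10z)y_n
  y_{n+1}/y_n = 1 − 1/12z + 13/12z(1+3/10z) = 1 + z + 13/40z²
  R(z) = 1 + z + 13/40z².

Need |R(x)|<1, x<0.
x=-0.99: |R|=0.3285
R=1: x+13/40x²=0 ⇒ x=−40/13=-3.0769; min R=1−1/(4·13/40)=0.2308>−1
Confirm numerically:
  x=-2.320: |R|=0.42928 <1
  x=-2.172: |R|=0.36121 <1
  x=-1.814: |R|=0.25544 <1
  x=-1.798: |R|=0.25266 <1
  x=-3.467: |R|=1.43953 >1
  x=-3.232: |R|=1.16289 >1
Stable set (-3.0769, 0).

(-3.0769, 0).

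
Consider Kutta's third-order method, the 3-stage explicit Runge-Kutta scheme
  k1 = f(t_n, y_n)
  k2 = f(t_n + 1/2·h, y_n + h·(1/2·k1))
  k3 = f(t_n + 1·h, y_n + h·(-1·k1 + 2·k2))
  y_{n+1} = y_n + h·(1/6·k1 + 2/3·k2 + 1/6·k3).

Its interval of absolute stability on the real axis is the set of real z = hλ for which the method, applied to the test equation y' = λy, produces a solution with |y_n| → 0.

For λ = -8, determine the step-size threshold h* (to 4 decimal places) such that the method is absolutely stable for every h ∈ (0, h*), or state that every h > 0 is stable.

(-2.5127,0); λ=-8 ⇒ h* = 0.3141.

Set f=λy, z=hλ:
  order 3, 3-stage ⇒ R(z)=1+z+z^2/2+z^3/6
  (e.g. R(-1.03)=0.31833, |R|=0.31833)

Find x<0 with |R(x)|<1.
x=-1.03: |R|=0.3183
|R(-2.28)|=0.6562 |R(-1.56)|=0.0241 |R(-0.52)|=0.5918
Bisect:
  x_lo=-3.0190 |R|=2.0479  x_hi=-0.1799 |R|=0.8353
  mid=-1.59948 |R|=0.00232 →hi
  mid=-2.30925 |R|=0.69533 →hi
  mid=-2.66414 |R|=1.26683 →lo
  mid=-2.48670 |R|=0.95768 →hi
  mid=-2.57542 |R|=1.10605 →lo
  mid=-2.53106 |R|=1.03036 →lo
  mid=-2.50888 |R|=0.99365 →hi
  mid=-2.51997 |R|=1.01191 →lo
  ...
  [-2.51286,-2.51269] ⇒ x*=-2.5127
Stable set (-2.5127, 0).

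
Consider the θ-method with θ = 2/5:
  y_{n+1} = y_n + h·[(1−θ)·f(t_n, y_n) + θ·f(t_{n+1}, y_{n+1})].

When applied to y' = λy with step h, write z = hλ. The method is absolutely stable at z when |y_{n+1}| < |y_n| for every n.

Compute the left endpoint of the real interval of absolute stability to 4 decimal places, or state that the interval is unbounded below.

z* = -10.0000.

On y'=λy, z=hλ:
  y_{n+1} = y_n + z·[3/5·y_n + 2/5·y_{n+1}] ⇒ (1 − 2/5z)y_{n+1} = (1 + 3/5z)y_n
  ⇒ R(z) = (1 + 3/5z)/(1 − 2/5z).

Need |R(x)|<1, x<0.
x=-1.32: |R|=0.1361
R=−1: 1+3/5x = −1+2/5x ⇒ -1/5x=2 ⇒ x=2/(-1/5)=-10.0000
Confirm numerically:
  x=-9.726: |R|=0.98879 <1
  x=-9.133: |R|=0.96274 <1
  x=-8.371: |R|=0.92508 <1
  x=-10.593: |R|=1.02265 >1
  x=-10.521: |R|=1.02001 >1
Interval (-10.0000, 0).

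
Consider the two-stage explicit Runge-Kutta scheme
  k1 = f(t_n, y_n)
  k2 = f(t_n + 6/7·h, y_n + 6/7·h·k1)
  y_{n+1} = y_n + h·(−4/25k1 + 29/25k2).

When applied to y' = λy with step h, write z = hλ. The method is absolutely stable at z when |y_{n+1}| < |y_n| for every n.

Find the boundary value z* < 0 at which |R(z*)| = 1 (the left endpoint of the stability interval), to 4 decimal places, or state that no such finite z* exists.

With y'=λy (z=hλ):
  k1=λy_n ⇒ h·k1=z·y_n;  k2=λ(1+6/7z)y_n ⇒ h·k2=z(1+6/7z)y_n
  y_{n+1}/y_n = 1 − 4/25z + 29/25z(1+6/7z) = 1 + z + 174/175z²
  R(z) = 1 + z + 174/175z².

Boundary: |R(x)|=1, x<0.
x=-1.62: |R|=1.9894
R=1: x+174/175x²=0 ⇒ x=−175/174=-1.0057; min R=1−1/(4·174/175)=0.7486>−1
Confirm numerically:
  x=-0.963: |R|=0.95907 <1
  x=-0.930: |R|=0.92996 <1
  x=-0.857: |R|=0.87325 <1
  x=-0.793: |R|=0.83226 <1
  x=-1.412: |R|=1.57035 >1
  x=-1.259: |R|=1.31702 >1
  x=-1.172: |R|=1.19373 >1
So |R|<1 on (-1.0057, 0).

z* = -1.0057.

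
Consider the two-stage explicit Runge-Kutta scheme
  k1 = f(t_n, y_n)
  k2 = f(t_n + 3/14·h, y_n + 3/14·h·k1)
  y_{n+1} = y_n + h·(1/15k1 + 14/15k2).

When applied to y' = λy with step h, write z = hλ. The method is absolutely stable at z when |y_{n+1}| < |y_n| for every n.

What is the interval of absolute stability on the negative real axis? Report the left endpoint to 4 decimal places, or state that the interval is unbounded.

With y'=λy (z=hλ):
  k1=λy_n ⇒ h·k1=z·y_n;  k2=λ(1+3/14z)y_n ⇒ h·k2=z(1+3/14z)y_n
  y_{n+1}/y_n = 1 + 1/15z + 14/15z(1+3/14z) = 1 + z + 1/5z²
  R(z) = 1 + z + 1/5z².

Solve |R(x)|<1 on ℝ⁻.
x=-1.15: |R|=0.1145
R=1: x+1/5x²=0 ⇒ x=−5=-5.0000; min R=1−1/(4·1/5)=-0.2500>−1
Confirm numerically:
  x=-4.922: |R|=0.92322 <1
  x=-3.705: |R|=0.04041 <1
  x=-2.293: |R|=0.24143 <1
  x=-5.428: |R|=1.46464 >1
  x=-5.251: |R|=1.26360 >1
  x=-5.223: |R|=1.23295 >1
So |R|<1 on (-5.0000, 0).

z∈(-5.0000,0).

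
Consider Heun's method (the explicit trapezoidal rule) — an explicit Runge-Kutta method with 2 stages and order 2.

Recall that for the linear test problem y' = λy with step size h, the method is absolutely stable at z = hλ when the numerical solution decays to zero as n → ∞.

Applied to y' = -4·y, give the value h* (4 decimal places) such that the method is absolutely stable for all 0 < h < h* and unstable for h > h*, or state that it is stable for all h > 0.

(-2.0000,0); λ=-4 ⇒ h* = 0.5000.

On y'=λy, z=hλ:
  order 2, 2-stage ⇒ R(z)=1+z+z^2/2
  (e.g. R(-1.54)=0.64580, |R|=0.64580)

Find x<0 with |R(x)|<1.
x=-1.54: |R|=0.6458
|R(-2.07)|=1.0724 |R(-1.47)|=0.6104 |R(-1.37)|=0.5685
Bisect:
  x_lo=-2.4342 |R|=1.5284  x_hi=-0.0767 |R|=0.9262
  mid=-1.25546 |R|=0.53263 →hi
  mid=-1.84481 |R|=0.85685 →hi
  mid=-2.13949 |R|=1.14922 →lo
  mid=-1.99215 |R|=0.99218 →hi
  mid=-2.06582 |R|=1.06798 →lo
  mid=-2.02898 |R|=1.02940 →lo
  mid=-2.01057 |R|=1.01062 →lo
  mid=-2.00136 |R|=1.00136 →lo
  ...
  [-2.00006,-1.99992] ⇒ x*=-2.0000
Interval (-2.0000, 0).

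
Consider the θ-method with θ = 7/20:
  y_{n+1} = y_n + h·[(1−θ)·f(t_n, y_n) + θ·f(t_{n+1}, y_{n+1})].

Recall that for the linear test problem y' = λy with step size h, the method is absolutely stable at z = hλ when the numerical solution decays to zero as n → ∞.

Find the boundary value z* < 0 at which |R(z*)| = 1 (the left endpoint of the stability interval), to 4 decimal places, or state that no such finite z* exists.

left endpoint -6.6667.

Set f=λy, z=hλ:
  y_{n+1} = y_n + z·[13/20·y_n + 7/20·y_{n+1}] ⇒ (1 − 7/20z)y_{n+1} = (1 + 13/20z)y_n
  so R(z) = (1 + 13/20z)/(1 − 7/20z).

Find x<0 with |R(x)|<1.
x=-1.61: |R|=0.0297
R=−1: 1+13/20x = −1+7/20x ⇒ -3/10x=2 ⇒ x=2/(-3/10)=-6.6667
Confirm numerically:
  x=-6.310: |R|=0.96665 <1
  x=-5.594: |R|=0.89121 <1
  x=-5.040: |R|=0.82344 <1
  x=-4.240: |R|=0.70692 <1
  x=-7.009: |R|=1.02974 >1
  x=-6.836: |R|=1.01497 >1
Stable set (-6.6667, 0).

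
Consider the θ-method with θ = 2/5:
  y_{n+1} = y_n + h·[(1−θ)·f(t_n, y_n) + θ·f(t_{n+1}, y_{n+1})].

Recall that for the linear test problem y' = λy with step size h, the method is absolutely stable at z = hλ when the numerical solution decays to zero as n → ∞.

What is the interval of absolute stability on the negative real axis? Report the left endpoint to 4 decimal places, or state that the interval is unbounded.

Test eqn y'=λy, z=hλ:
  y_{n+1} = y_n + z·[3/5·y_n + 2/5·y_{n+1}] ⇒ (1 − 2/5z)y_{n+1} = (1 + 3/5z)y_n
  R(z) = (1 + 3/5z)/(1 − 2/5z).

Need |R(x)|<1, x<0.
x=-1.69: |R|=0.0084
R=−1: 1+3/5x = −1+2/5x ⇒ -1/5x=2 ⇒ x=2/(-1/5)=-10.0000
Confirm numerically:
  x=-8.371: |R|=0.92508 <1
  x=-5.911: |R|=0.75693 <1
  x=-4.918: |R|=0.65745 <1
  x=-10.557: |R|=1.02133 >1
  x=-10.259: |R|=1.01015 >1
  x=-10.061: |R|=1.00243 >1
Stable set (-10.0000, 0).

(-10.0000, 0).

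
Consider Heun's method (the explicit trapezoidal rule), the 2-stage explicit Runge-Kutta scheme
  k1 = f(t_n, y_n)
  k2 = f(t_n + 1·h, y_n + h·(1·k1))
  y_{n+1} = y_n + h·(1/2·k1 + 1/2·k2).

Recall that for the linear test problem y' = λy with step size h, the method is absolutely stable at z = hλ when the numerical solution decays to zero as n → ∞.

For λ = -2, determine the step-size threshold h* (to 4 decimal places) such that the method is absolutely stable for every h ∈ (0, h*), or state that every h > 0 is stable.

(-2.0000,0); λ=-2 ⇒ h* = 1.0000.

On y'=λy, z=hλ:
  order 2, 2-stage ⇒ R(z)=1+z+z^2/2
  (e.g. R(-1.35)=0.56125, |R|=0.56125)

Find x<0 with |R(x)|<1.
x=-1.35: |R|=0.5613
|R(-2.23)|=1.2565 |R(-1.93)|=0.9325 |R(-0.6)|=0.5800
Bisect:
  x_lo=-2.5602 |R|=1.7171  x_hi=-0.3118 |R|=0.7368
  mid=-1.43601 |R|=0.59505 →hi
  mid=-1.99810 |R|=0.99810 →hi
  mid=-2.27914 |R|=1.31810 →lo
  mid=-2.13862 |R|=1.14823 →lo
  mid=-2.06836 |R|=1.07069 →lo
  mid=-2.03323 |R|=1.03378 →lo
  mid=-2.01566 |R|=1.01579 →lo
  mid=-2.00688 |R|=1.00690 →lo
  mid=-2.00249 |R|=1.00249 →lo
  ...
  [-2.00002,-1.99988] ⇒ x*=-2.0000
So |R|<1 on (-2.0000, 0).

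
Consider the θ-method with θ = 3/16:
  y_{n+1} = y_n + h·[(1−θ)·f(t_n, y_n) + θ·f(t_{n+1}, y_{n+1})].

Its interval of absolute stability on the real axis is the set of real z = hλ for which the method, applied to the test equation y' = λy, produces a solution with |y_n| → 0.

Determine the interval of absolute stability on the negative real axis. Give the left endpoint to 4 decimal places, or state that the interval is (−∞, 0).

(-3.2000, 0).

Set f=λy, z=hλ:
  y_{n+1} = y_n + z·[13/16·y_n + 3/16·y_{n+1}] ⇒ (1 − 3/16z)y_{n+1} = (1 + 13/16z)y_n
  so R(z) = (1 + 13/16z)/(1 − 3/16z).

Find x<0 with |R(x)|<1.
x=-1.62: |R|=0.2426
R=−1: 1+13/16x = −1+3/16x ⇒ -5/8x=2 ⇒ x=2/(-5/8)=-3.2000
Confirm numerically:
  x=-3.042: |R|=0.93712 <1
  x=-2.496: |R|=0.70027 <1
  x=-1.769: |R|=0.32839 <1
  x=-1.443: |R|=0.13572 <1
  x=-3.707: |R|=1.18694 >1
  x=-3.664: |R|=1.17190 >1
  x=-3.322: |R|=1.04698 >1
Stable set (-3.2000, 0).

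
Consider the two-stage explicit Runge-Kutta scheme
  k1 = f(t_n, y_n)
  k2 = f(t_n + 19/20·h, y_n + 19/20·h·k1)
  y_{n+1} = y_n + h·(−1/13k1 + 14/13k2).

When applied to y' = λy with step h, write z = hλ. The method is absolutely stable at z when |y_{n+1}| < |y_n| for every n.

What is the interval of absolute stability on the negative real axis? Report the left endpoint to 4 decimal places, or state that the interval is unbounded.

(-0.9774, 0).

With y'=λy (z=hλ):
  k1=λy_n ⇒ h·k1=z·y_n;  k2=λ(1+19/20z)y_n ⇒ h·k2=z(1+19/20z)y_n
  y_{n+1}/y_n = 1 − 1/13z + 14/13z(1+19/20z) = 1 + z + 133/130z²
  ⇒ R(z) = 1 + z + 133/130z².

Find x<0 with |R(x)|<1.
x=-0.97: |R|=0.9926
R=1: x+133/130x²=0 ⇒ x=−130/133=-0.9774; min R=1−1/(4·133/130)=0.7556>−1
Confirm numerically:
  x=-0.911: |R|=0.93807 <1
  x=-0.785: |R|=0.84545 <1
  x=-0.680: |R|=0.79307 <1
  x=-1.496: |R|=1.79366 >1
  x=-1.482: |R|=1.76501 >1
  x=-1.476: |R|=1.75285 >1
Interval (-0.9774, 0).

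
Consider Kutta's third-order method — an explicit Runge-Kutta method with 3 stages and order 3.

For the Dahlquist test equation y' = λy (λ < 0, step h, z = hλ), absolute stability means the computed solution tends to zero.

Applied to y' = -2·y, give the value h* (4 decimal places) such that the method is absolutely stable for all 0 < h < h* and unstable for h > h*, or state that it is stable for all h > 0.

On y'=λy, z=hλ:
  order 3, 3-stage ⇒ R(z)=1+z+z^2/2+z^3/6
  (e.g. R(-1.46)=0.08711, |R|=0.08711)

Need |R(x)|<1, x<0.
x=-1.46: |R|=0.0871
|R(-1.68)|=0.0591 |R(-1.49)|=0.0687 |R(-1.21)|=0.2268
Bisect:
  x_lo=-2.9652 |R|=1.9143  x_hi=-0.0804 |R|=0.9227
  mid=-1.52284 |R|=0.04809 →hi
  mid=-2.24404 |R|=0.60957 →hi
  mid=-2.60464 |R|=1.15761 →lo
  mid=-2.42434 |R|=0.86044 →hi
  mid=-2.51449 |R|=1.00287 →lo
  mid=-2.46941 |R|=0.93016 →hi
  mid=-2.49195 |R|=0.96613 →hi
  ...
  [-2.51290,-2.51273] ⇒ x*=-2.5127
Stable set (-2.5127, 0).

(-2.5127,0); λ=-2 ⇒ h* = 1.2564.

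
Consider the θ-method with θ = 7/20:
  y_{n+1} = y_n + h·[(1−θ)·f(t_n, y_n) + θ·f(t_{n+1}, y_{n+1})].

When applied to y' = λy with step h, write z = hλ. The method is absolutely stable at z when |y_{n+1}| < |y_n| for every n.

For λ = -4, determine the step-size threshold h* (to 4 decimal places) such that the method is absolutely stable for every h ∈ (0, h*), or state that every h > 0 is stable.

(-6.6667,0); λ=-4 ⇒ h* = (20/3)/4 = 1.6667.

On y'=λy, z=hλ:
  y_{n+1} = y_n + z·[13/20·y_n + 7/20·y_{n+1}] ⇒ (1 − 7/20z)y_{n+1} = (1 + 13/20z)y_n
  so R(z) = (1 + 13/20z)/(1 − 7/20z).

Need |R(x)|<1, x<0.
x=-1.75: |R|=0.0853
R=−1: 1+13/20x = −1+7/20x ⇒ -3/10x=2 ⇒ x=2/(-3/10)=-6.6667
Confirm numerically:
  x=-3.924: |R|=0.65332 <1
  x=-3.076: |R|=0.48127 <1
  x=-2.903: |R|=0.43994 <1
  x=-7.164: |R|=1.04254 >1
  x=-6.810: |R|=1.01271 >1
So |R|<1 on (-6.6667, 0).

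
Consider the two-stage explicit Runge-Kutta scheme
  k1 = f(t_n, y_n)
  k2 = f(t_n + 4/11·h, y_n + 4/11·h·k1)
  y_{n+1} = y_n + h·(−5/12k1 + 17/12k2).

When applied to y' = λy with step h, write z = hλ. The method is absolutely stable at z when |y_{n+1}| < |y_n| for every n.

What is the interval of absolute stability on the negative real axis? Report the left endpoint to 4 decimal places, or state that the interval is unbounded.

z∈(-1.9412,0).

Test eqn y'=λy, z=hλ:
  k1=λy_n ⇒ h·k1=z·y_n;  k2=λ(1+4/11z)y_n ⇒ h·k2=z(1+4/11z)y_n
  y_{n+1}/y_n = 1 − 5/12z + 17/12z(1+4/11z) = 1 + z + 17/33z²
  so R(z) = 1 + z + 17/33z².

Find x<0 with |R(x)|<1.
x=-1.33: |R|=0.5813
R=1: x+17/33x²=0 ⇒ x=−33/17=-1.9412; min R=1−1/(4·17/33)=0.5147>−1
Confirm numerically:
  x=-1.903: |R|=0.96257 <1
  x=-1.422: |R|=0.61968 <1
  x=-1.167: |R|=0.53458 <1
  x=-2.491: |R|=1.70556 >1
  x=-2.146: |R|=1.22644 >1
  x=-2.043: |R|=1.10716 >1
Interval (-1.9412, 0).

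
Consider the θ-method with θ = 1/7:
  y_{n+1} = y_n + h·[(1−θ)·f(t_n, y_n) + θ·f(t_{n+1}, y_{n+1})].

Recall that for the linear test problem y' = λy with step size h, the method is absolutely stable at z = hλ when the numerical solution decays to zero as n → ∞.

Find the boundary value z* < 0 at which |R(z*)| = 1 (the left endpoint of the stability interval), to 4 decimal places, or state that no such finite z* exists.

left endpoint -2.8000.

With y'=λy (z=hλ):
  y_{n+1} = y_n + z·[6/7·y_n + 1/7·y_{n+1}] ⇒ (1 − 1/7z)y_{n+1} = (1 + 6/7z)y_n
  R(z) = (1 + 6/7z)/(1 − 1/7z).

Find x<0 with |R(x)|<1.
x=-0.32: |R|=0.6940
R=−1: 1+6/7x = −1+1/7x ⇒ -5/7x=2 ⇒ x=2/(-5/7)=-2.8000
Confirm numerically:
  x=-2.731: |R|=0.96455 <1
  x=-1.692: |R|=0.36263 <1
  x=-1.303: |R|=0.09852 <1
  x=-1.126: |R|=0.03003 <1
  x=-3.359: |R|=1.26981 >1
  x=-2.900: |R|=1.05051 >1
Interval (-2.8000, 0).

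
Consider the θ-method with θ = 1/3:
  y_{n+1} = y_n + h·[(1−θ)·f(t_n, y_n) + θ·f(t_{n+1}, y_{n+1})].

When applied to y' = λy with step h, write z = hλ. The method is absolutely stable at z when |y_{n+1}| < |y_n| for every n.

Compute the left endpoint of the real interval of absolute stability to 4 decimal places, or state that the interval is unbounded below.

Set f=λy, z=hλ:
  y_{n+1} = y_n + z·[2/3·y_n + 1/3·y_{n+1}] ⇒ (1 − 1/3z)y_{n+1} = (1 + 2/3z)y_n
  R(z) = (1 + 2/3z)/(1 − 1/3z).

Boundary: |R(x)|=1, x<0.
x=-1.63: |R|=0.0562
R=−1: 1+2/3x = −1+1/3x ⇒ -1/3x=2 ⇒ x=2/(-1/3)=-6.0000
Confirm numerically:
  x=-5.560: |R|=0.94860 <1
  x=-4.900: |R|=0.86076 <1
  x=-3.912: |R|=0.69792 <1
  x=-6.200: |R|=1.02174 >1
  x=-6.062: |R|=1.00684 >1
Stable set (-6.0000, 0).

z* = -6.0000.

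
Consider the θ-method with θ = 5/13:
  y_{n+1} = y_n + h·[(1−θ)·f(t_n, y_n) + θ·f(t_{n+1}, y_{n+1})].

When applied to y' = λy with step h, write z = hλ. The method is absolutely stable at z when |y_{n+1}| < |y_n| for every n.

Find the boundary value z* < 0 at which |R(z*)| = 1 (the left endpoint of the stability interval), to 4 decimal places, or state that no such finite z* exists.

z* = -8.6667.

On y'=λy, z=hλ:
  y_{n+1} = y_n + z·[8/13·y_n + 5/13·y_{n+1}] ⇒ (1 − 5/13z)y_{n+1} = (1 + 8/13z)y_n
  Hence R(z) = (1 + 8/13z)/(1 − 5/13z).

Find x<0 with |R(x)|<1.
x=-1.13: |R|=0.2123
R=−1: 1+8/13x = −1+5/13x ⇒ -3/13x=2 ⇒ x=2/(-3/13)=-8.6667
Confirm numerically:
  x=-8.553: |R|=0.99389 <1
  x=-7.249: |R|=0.91364 <1
  x=-6.222: |R|=0.83373 <1
  x=-9.189: |R|=1.02658 >1
  x=-9.157: |R|=1.02502 >1
  x=-8.707: |R|=1.00214 >1
Interval (-8.6667, 0).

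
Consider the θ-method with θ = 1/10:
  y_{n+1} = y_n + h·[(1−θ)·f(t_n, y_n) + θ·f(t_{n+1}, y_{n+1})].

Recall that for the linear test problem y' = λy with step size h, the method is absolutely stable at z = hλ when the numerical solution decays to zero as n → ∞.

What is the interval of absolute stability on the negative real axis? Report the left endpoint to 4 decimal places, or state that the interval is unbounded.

z∈(-2.5000,0).

On y'=λy, z=hλ:
  y_{n+1} = y_n + z·[9/10·y_n + 1/10·y_{n+1}] ⇒ (1 − 1/10z)y_{n+1} = (1 + 9/10z)y_n
  R(z) = (1 + 9/10z)/(1 − 1/10z).

Find x<0 with |R(x)|<1.
x=-1.22: |R|=0.0873
R=−1: 1+9/10x = −1+1/10x ⇒ -4/5x=2 ⇒ x=2/(-4/5)=-2.5000
Confirm numerically:
  x=-2.320: |R|=0.88312 <1
  x=-2.232: |R|=0.82472 <1
  x=-1.550: |R|=0.34199 <1
  x=-3.070: |R|=1.34889 >1
  x=-2.883: |R|=1.23783 >1
  x=-2.788: |R|=1.18017 >1
Interval (-2.5000, 0).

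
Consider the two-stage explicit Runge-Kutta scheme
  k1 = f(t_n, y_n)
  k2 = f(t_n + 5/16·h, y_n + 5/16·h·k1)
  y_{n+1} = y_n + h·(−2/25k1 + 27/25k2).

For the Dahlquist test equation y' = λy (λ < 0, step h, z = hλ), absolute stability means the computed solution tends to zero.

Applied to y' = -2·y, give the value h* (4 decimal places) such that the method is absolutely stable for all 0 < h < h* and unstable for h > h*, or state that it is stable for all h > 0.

(-2.9630,0); λ=-2 ⇒ h* = (80/27)/2 = 1.4815.

With y'=λy (z=hλ):
  k1=λy_n ⇒ h·k1=z·y_n;  k2=λ(1+5/16z)y_n ⇒ h·k2=z(1+5/16z)y_n
  y_{n+1}/y_n = 1 − 2/25z + 27/25z(1+5/16z) = 1 + z + 27/80z²
  so R(z) = 1 + z + 27/80z².

Find x<0 with |R(x)|<1.
x=-1.23: |R|=0.2806
R=1: x+27/80x²=0 ⇒ x=−80/27=-2.9630; min R=1−1/(4·27/80)=0.2593>−1
Confirm numerically:
  x=-2.869: |R|=0.90902 <1
  x=-2.739: |R|=0.79297 <1
  x=-2.670: |R|=0.73600 <1
  x=-3.551: |R|=1.70474 >1
  x=-3.413: |R|=1.51839 >1
Stable set (-2.9630, 0).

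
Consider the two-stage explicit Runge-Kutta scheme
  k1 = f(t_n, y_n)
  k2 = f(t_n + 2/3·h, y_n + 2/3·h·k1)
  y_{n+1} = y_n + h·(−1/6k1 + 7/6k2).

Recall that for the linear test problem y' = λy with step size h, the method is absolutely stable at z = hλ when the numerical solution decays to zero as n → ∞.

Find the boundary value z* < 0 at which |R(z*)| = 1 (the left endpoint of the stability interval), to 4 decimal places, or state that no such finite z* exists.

On y'=λy, z=hλ:
  k1=λy_n ⇒ h·k1=z·y_n;  k2=λ(1+2/3z)y_n ⇒ h·k2=z(1+2/3z)y_n
  y_{n+1}/y_n = 1 − 1/6z + 7/6z(1+2/3z) = 1 + z + 7/9z²
  R(z) = 1 + z + 7/9z².

Solve |R(x)|<1 on ℝ⁻.
x=-0.4: |R|=0.7244
R=1: x+7/9x²=0 ⇒ x=−9/7=-1.2857; min R=1−1/(4·7/9)=0.6786>−1
Confirm numerically:
  x=-1.038: |R|=0.80001 <1
  x=-0.687: |R|=0.68009 <1
  x=-0.655: |R|=0.67869 <1
  x=-1.778: |R|=1.68078 >1
  x=-1.397: |R|=1.12092 >1
  x=-1.336: |R|=1.05225 >1
So |R|<1 on (-1.2857, 0).

z* = -1.2857.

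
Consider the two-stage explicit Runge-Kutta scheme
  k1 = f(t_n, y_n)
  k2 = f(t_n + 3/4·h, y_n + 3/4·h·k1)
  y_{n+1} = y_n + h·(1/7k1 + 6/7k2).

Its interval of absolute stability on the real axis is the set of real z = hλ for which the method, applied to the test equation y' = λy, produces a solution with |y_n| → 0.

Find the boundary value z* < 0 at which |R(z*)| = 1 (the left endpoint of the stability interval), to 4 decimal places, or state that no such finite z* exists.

With y'=λy (z=hλ):
  k1=λy_n ⇒ h·k1=z·y_n;  k2=λ(1+3/4z)y_n ⇒ h·k2=z(1+3/4z)y_n
  y_{n+1}/y_n = 1 + 1/7z + 6/7z(1+3/4z) = 1 + z + 9/14z²
  R(z) = 1 + z + 9/14z².

Need |R(x)|<1, x<0.
x=-0.45: |R|=0.6802
R=1: x+9/14x²=0 ⇒ x=−14/9=-1.5556; min R=1−1/(4·9/14)=0.6111>−1
Confirm numerically:
  x=-1.249: |R|=0.75386 <1
  x=-1.088: |R|=0.67298 <1
  x=-0.769: |R|=0.61116 <1
  x=-1.755: |R|=1.22502 >1
  x=-1.694: |R|=1.15077 >1
  x=-1.637: |R|=1.08571 >1
Interval (-1.5556, 0).

left endpoint -1.5556.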